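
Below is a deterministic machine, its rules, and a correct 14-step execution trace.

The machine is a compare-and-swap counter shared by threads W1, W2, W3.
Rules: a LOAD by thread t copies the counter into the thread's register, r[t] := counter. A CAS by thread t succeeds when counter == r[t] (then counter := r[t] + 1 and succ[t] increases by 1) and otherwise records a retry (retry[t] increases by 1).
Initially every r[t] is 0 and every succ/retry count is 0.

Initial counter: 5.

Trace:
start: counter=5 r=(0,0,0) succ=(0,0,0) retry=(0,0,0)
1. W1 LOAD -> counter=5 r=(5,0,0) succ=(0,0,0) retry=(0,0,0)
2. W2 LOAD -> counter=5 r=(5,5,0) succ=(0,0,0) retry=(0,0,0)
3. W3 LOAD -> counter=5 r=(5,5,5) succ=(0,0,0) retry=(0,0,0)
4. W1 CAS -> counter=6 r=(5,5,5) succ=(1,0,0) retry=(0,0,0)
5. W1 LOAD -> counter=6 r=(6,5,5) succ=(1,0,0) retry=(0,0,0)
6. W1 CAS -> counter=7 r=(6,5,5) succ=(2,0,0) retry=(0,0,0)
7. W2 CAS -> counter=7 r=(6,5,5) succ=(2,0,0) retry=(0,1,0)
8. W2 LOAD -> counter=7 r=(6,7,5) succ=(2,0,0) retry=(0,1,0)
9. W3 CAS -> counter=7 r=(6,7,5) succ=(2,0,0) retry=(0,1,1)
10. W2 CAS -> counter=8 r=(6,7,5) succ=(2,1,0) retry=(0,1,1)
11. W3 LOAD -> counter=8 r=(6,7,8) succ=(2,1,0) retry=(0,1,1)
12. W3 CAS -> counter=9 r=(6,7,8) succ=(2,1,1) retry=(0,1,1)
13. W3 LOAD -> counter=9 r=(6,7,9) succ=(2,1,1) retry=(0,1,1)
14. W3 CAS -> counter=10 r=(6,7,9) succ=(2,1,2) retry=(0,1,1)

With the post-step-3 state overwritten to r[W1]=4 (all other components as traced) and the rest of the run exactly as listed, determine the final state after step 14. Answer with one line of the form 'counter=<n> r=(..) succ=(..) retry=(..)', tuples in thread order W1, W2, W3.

counter=9 r=(5,6,8) succ=(1,1,2) retry=(1,1,1)

state after step 3 := counter=5 r=(4,5,5) succ=(0,0,0) retry=(0,0,0)
4. W1 CAS -> counter=5 r=(4,5,5) succ=(0,0,0) retry=(1,0,0)
5. W1 LOAD -> counter=5 r=(5,5,5) succ=(0,0,0) retry=(1,0,0)
6. W1 CAS -> counter=6 r=(5,5,5) succ=(1,0,0) retry=(1,0,0)
7. W2 CAS -> counter=6 r=(5,5,5) succ=(1,0,0) retry=(1,1,0)
8. W2 LOAD -> counter=6 r=(5,6,5) succ=(1,0,0) retry=(1,1,0)
9. W3 CAS -> counter=6 r=(5,6,5) succ=(1,0,0) retry=(1,1,1)
10. W2 CAS -> counter=7 r=(5,6,5) succ=(1,1,0) retry=(1,1,1)
11. W3 LOAD -> counter=7 r=(5,6,7) succ=(1,1,0) retry=(1,1,1)
12. W3 CAS -> counter=8 r=(5,6,7) succ=(1,1,1) retry=(1,1,1)
13. W3 LOAD -> counter=8 r=(5,6,8) succ=(1,1,1) retry=(1,1,1)
14. W3 CAS -> counter=9 r=(5,6,8) succ=(1,1,2) retry=(1,1,1)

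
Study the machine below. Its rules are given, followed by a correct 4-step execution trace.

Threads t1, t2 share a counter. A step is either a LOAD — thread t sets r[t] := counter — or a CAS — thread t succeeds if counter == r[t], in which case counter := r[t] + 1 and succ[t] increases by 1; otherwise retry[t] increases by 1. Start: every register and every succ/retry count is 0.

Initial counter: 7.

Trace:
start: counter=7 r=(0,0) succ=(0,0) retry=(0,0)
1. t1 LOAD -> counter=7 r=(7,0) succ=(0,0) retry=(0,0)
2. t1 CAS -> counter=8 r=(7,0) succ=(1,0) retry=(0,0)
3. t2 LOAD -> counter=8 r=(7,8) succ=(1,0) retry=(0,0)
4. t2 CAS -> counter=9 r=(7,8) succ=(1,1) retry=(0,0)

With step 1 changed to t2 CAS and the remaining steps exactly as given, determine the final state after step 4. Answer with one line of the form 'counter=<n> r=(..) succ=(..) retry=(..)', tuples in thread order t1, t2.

(re-executing from step 1 with the substitution; state before step 1: counter=7 r=(0,0) succ=(0,0) retry=(0,0))
1. t2 CAS -> counter=7 r=(0,0) succ=(0,0) retry=(0,1)
2. t1 CAS -> counter=7 r=(0,0) succ=(0,0) retry=(1,1)
3. t2 LOAD -> counter=7 r=(0,7) succ=(0,0) retry=(1,1)
4. t2 CAS -> counter=8 r=(0,7) succ=(0,1) retry=(1,1)

counter=8 r=(0,7) succ=(0,1) retry=(1,1)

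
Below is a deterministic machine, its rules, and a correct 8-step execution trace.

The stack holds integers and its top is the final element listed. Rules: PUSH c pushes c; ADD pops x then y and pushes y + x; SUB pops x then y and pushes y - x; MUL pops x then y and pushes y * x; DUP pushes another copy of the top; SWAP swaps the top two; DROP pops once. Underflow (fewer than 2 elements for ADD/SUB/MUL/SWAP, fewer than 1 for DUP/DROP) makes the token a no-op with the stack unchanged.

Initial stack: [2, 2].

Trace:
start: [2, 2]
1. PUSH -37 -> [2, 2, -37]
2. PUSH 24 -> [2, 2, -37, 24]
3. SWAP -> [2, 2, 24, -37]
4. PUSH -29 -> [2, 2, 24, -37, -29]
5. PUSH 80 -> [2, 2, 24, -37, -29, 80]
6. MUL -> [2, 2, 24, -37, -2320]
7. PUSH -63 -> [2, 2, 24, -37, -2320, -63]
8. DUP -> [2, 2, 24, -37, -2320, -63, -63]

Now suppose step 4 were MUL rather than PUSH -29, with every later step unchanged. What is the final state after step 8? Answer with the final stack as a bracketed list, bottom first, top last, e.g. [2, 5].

(re-executing from step 4 with the substitution; state before step 4: [2, 2, 24, -37])
4. MUL -> [2, 2, -888]
5. PUSH 80 -> [2, 2, -888, 80]
6. MUL -> [2, 2, -71040]
7. PUSH -63 -> [2, 2, -71040, -63]
8. DUP -> [2, 2, -71040, -63, -63]

[2, 2, -71040, -63, -63]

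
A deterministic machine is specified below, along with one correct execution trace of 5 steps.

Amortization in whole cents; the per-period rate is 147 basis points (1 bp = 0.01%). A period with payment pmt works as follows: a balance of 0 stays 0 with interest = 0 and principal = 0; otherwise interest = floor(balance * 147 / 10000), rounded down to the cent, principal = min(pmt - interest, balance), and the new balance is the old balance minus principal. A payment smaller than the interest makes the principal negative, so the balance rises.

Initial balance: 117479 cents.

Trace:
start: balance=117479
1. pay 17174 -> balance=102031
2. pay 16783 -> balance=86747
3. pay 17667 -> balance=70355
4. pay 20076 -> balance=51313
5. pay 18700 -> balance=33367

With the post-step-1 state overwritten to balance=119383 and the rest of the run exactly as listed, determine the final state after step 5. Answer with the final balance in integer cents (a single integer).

51761

state after step 1 := balance=119383
2. pay 16783 -> balance=104354
3. pay 17667 -> balance=88221
4. pay 20076 -> balance=69441
5. pay 18700 -> balance=51761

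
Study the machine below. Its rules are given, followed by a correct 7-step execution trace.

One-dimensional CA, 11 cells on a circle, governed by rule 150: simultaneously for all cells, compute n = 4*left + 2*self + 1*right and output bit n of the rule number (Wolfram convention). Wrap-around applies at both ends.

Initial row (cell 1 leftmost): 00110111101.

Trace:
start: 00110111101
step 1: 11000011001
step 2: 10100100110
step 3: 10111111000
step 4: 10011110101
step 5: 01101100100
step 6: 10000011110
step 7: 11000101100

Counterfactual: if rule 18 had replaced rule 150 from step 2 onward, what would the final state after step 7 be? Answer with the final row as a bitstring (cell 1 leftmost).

(re-executing steps 2..7 under rule 18; state before step 2: 11000011001)
step 2: 00100100110
step 3: 01011011001
step 4: 00000000110
step 5: 00000001001
step 6: 10000010110
step 7: 01000100000

01000100000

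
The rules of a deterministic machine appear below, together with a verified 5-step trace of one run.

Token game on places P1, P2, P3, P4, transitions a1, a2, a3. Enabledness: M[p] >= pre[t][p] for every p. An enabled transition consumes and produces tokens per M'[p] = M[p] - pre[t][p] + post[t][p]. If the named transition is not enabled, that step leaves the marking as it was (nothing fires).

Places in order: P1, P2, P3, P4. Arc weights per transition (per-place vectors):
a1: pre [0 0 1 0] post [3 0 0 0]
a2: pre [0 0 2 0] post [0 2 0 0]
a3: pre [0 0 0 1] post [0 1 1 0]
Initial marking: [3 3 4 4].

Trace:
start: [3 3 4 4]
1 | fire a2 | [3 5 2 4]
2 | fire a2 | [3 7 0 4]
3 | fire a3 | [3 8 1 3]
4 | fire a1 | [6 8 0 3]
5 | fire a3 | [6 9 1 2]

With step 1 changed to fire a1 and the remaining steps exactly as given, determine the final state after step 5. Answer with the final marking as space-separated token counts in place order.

(re-executing from step 1 with the substitution; state before step 1: [3 3 4 4])
1 | fire a1 | [6 3 3 4]
2 | fire a2 | [6 5 1 4]
3 | fire a3 | [6 6 2 3]
4 | fire a1 | [9 6 1 3]
5 | fire a3 | [9 7 2 2]

9 7 2 2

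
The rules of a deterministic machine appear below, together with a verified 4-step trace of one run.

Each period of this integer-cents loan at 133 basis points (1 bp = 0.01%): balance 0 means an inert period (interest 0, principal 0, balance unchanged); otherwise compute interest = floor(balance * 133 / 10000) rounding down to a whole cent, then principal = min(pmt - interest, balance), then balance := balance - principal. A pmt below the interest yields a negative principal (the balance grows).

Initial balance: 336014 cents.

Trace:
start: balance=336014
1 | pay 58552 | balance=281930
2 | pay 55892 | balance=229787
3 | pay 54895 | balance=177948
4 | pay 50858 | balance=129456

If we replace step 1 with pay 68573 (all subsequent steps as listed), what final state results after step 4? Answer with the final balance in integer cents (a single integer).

119030

(re-executing from step 1 with the substitution; state before step 1: balance=336014)
1 | pay 68573 | balance=271909
2 | pay 55892 | balance=219633
3 | pay 54895 | balance=167659
4 | pay 50858 | balance=119030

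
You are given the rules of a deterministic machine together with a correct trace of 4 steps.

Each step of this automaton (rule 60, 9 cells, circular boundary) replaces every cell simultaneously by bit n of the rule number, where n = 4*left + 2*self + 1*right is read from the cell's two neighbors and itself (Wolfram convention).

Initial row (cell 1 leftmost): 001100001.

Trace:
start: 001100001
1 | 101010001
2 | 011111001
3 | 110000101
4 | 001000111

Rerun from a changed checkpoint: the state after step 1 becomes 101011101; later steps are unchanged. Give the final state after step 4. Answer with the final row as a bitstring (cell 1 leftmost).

101001111

state after step 1 := 101011101
2 | 011110011
3 | 110001010
4 | 101001111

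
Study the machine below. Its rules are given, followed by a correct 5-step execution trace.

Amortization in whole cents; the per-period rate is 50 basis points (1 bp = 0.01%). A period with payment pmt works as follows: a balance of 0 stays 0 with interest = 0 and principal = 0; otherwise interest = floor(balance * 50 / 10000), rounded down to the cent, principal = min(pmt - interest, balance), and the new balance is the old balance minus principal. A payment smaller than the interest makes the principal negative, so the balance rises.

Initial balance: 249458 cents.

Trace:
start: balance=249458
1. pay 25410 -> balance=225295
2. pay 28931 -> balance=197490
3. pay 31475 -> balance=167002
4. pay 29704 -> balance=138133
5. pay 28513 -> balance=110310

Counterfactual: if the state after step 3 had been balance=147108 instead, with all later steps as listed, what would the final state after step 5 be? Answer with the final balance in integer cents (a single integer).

state after step 3 := balance=147108
4. pay 29704 -> balance=118139
5. pay 28513 -> balance=90216

90216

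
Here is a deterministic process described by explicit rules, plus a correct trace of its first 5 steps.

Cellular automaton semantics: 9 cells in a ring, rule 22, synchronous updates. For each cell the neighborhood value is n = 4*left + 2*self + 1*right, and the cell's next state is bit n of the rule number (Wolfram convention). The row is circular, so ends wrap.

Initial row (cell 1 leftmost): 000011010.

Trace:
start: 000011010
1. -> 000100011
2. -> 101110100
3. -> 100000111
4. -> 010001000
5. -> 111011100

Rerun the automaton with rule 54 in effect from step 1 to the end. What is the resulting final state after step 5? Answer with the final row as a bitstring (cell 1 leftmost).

011110001

(re-executing steps 1..5 under rule 54; state before step 1: 000011010)
1. -> 000100111
2. -> 101111000
3. -> 110000101
4. -> 001001110
5. -> 011110001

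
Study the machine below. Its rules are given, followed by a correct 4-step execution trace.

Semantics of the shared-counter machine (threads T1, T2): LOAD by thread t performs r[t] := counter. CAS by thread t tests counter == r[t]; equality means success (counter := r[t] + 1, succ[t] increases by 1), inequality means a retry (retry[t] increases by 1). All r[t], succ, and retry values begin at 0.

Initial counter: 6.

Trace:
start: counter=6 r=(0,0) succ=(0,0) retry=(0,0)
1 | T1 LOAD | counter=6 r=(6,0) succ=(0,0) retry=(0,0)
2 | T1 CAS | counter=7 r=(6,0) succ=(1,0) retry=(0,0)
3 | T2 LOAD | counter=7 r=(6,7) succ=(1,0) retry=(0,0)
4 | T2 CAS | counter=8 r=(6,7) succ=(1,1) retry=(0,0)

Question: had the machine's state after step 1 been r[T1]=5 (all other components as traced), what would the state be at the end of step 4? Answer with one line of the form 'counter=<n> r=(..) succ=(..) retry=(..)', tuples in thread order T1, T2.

counter=7 r=(5,6) succ=(0,1) retry=(1,0)

state after step 1 := counter=6 r=(5,0) succ=(0,0) retry=(0,0)
2 | T1 CAS | counter=6 r=(5,0) succ=(0,0) retry=(1,0)
3 | T2 LOAD | counter=6 r=(5,6) succ=(0,0) retry=(1,0)
4 | T2 CAS | counter=7 r=(5,6) succ=(0,1) retry=(1,0)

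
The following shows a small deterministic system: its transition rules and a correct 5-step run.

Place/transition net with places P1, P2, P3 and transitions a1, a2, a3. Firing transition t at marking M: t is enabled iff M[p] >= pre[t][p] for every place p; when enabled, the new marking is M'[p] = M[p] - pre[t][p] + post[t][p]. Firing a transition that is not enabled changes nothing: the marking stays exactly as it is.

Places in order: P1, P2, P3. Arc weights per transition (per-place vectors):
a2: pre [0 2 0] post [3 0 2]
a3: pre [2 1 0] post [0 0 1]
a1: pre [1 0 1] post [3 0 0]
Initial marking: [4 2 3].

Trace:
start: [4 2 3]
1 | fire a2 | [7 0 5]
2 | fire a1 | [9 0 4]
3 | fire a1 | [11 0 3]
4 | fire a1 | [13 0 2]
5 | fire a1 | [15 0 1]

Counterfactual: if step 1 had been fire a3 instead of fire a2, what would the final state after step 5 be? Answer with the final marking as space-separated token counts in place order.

(re-executing from step 1 with the substitution; state before step 1: [4 2 3])
1 | fire a3 | [2 1 4]
2 | fire a1 | [4 1 3]
3 | fire a1 | [6 1 2]
4 | fire a1 | [8 1 1]
5 | fire a1 | [10 1 0]

10 1 0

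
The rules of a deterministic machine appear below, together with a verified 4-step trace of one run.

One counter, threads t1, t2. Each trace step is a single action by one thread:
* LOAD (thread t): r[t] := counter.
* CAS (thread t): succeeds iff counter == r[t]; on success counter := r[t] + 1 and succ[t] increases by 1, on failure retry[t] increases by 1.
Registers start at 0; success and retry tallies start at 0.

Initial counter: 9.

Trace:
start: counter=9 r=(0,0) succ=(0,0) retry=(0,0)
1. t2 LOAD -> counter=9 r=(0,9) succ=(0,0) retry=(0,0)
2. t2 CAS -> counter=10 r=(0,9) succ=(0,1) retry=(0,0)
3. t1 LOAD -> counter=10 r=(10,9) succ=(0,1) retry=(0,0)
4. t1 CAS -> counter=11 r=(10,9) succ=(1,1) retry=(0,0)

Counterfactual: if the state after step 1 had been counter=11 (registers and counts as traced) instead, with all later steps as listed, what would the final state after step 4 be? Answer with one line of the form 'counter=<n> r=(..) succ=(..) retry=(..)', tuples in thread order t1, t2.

state after step 1 := counter=11 r=(0,9) succ=(0,0) retry=(0,0)
2. t2 CAS -> counter=11 r=(0,9) succ=(0,0) retry=(0,1)
3. t1 LOAD -> counter=11 r=(11,9) succ=(0,0) retry=(0,1)
4. t1 CAS -> counter=12 r=(11,9) succ=(1,0) retry=(0,1)

counter=12 r=(11,9) succ=(1,0) retry=(0,1)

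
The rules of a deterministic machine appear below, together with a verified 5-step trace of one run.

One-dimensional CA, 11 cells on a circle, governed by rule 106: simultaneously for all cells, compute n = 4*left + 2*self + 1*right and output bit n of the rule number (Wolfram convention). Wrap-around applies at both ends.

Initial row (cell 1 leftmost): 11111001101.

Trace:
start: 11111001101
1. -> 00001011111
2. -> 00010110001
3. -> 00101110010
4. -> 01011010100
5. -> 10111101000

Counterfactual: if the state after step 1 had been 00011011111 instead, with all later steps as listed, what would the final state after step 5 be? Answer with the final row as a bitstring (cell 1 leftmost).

state after step 1 := 00011011111
2. -> 00111110001
3. -> 01100010010
4. -> 11100100100
5. -> 10101001001

10101001001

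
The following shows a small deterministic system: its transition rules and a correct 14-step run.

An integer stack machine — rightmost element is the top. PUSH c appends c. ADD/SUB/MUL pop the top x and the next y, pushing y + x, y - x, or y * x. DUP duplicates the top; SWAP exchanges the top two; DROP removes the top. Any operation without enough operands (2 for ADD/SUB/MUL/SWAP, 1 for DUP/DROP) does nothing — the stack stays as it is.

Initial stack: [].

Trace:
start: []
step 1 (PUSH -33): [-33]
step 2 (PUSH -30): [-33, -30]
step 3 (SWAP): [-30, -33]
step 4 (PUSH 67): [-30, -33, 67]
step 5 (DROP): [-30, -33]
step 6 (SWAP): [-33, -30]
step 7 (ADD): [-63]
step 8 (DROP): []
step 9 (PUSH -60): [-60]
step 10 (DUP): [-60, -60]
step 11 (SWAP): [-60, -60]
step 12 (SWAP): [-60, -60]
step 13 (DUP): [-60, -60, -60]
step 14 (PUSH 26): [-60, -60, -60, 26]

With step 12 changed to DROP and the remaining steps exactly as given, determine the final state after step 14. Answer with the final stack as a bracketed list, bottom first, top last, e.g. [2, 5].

(re-executing from step 12 with the substitution; state before step 12: [-60, -60])
step 12 (DROP): [-60]
step 13 (DUP): [-60, -60]
step 14 (PUSH 26): [-60, -60, 26]

[-60, -60, 26]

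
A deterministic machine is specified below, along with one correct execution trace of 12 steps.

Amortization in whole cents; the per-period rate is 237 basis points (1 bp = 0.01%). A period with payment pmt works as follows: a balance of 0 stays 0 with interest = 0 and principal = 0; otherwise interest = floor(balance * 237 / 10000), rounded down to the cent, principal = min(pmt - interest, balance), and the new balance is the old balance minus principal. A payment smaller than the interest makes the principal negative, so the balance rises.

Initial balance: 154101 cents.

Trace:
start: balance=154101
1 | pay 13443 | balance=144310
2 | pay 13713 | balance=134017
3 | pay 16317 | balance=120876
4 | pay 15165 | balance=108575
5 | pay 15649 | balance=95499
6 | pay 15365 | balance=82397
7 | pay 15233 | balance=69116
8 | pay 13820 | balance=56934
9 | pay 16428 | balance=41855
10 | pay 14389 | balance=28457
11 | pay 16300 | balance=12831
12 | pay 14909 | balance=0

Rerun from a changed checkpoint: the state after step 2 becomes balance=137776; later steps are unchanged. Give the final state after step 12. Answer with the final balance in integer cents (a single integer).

state after step 2 := balance=137776
3 | pay 16317 | balance=124724
4 | pay 15165 | balance=112514
5 | pay 15649 | balance=99531
6 | pay 15365 | balance=86524
7 | pay 15233 | balance=73341
8 | pay 13820 | balance=61259
9 | pay 16428 | balance=46282
10 | pay 14389 | balance=32989
11 | pay 16300 | balance=17470
12 | pay 14909 | balance=2975

2975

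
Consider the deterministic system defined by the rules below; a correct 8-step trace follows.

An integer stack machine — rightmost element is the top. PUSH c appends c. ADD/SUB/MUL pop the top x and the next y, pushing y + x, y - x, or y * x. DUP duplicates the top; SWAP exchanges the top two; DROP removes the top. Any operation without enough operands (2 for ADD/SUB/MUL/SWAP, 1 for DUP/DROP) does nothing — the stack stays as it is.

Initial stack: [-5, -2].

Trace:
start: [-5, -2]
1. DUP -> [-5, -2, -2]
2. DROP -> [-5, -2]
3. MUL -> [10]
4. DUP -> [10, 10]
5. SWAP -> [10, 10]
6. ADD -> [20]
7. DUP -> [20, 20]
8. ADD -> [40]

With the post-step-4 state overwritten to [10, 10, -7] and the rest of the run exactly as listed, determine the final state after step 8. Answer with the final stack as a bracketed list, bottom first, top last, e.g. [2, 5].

[10, 6]

state after step 4 := [10, 10, -7]
5. SWAP -> [10, -7, 10]
6. ADD -> [10, 3]
7. DUP -> [10, 3, 3]
8. ADD -> [10, 6]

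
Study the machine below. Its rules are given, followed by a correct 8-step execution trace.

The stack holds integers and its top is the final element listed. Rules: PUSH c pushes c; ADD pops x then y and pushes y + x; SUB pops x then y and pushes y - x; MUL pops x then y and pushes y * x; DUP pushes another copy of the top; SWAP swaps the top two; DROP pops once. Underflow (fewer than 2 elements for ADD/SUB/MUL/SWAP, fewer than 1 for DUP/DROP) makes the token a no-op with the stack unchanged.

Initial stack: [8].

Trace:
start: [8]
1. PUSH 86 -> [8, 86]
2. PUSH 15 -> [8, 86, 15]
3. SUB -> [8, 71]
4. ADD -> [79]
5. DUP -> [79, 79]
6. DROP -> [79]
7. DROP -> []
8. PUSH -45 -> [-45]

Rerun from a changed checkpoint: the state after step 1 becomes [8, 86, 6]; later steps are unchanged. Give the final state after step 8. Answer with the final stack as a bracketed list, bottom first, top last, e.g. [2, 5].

[8, -45]

state after step 1 := [8, 86, 6]
2. PUSH 15 -> [8, 86, 6, 15]
3. SUB -> [8, 86, -9]
4. ADD -> [8, 77]
5. DUP -> [8, 77, 77]
6. DROP -> [8, 77]
7. DROP -> [8]
8. PUSH -45 -> [8, -45]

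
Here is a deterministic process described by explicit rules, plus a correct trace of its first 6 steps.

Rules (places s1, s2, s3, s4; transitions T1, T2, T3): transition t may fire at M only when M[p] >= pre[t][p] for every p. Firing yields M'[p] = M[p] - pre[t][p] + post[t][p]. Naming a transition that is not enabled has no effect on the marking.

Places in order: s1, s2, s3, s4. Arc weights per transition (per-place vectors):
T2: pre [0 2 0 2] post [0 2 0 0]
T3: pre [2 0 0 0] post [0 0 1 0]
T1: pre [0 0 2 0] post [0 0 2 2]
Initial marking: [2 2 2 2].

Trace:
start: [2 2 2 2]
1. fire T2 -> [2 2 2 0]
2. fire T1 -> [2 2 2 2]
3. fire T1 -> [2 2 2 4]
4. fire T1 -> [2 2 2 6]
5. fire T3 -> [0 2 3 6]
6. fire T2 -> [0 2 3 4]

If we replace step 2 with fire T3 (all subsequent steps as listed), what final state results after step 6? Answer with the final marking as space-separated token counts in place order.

0 2 3 2

(re-executing from step 2 with the substitution; state before step 2: [2 2 2 0])
2. fire T3 -> [0 2 3 0]
3. fire T1 -> [0 2 3 2]
4. fire T1 -> [0 2 3 4]
5. fire T3 -> [0 2 3 4]
6. fire T2 -> [0 2 3 2]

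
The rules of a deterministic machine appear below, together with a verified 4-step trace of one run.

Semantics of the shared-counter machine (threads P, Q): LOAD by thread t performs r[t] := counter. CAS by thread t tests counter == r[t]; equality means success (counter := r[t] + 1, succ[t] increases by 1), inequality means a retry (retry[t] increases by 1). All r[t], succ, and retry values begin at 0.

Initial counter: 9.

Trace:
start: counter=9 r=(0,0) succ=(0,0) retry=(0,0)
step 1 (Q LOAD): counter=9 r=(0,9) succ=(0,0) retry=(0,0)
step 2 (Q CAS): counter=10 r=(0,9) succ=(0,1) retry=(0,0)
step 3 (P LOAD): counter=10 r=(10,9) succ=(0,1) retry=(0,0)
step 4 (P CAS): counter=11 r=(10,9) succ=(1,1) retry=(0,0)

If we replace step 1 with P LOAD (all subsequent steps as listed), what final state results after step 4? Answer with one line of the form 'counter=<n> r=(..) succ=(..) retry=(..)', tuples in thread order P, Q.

counter=10 r=(9,0) succ=(1,0) retry=(0,1)

(re-executing from step 1 with the substitution; state before step 1: counter=9 r=(0,0) succ=(0,0) retry=(0,0))
step 1 (P LOAD): counter=9 r=(9,0) succ=(0,0) retry=(0,0)
step 2 (Q CAS): counter=9 r=(9,0) succ=(0,0) retry=(0,1)
step 3 (P LOAD): counter=9 r=(9,0) succ=(0,0) retry=(0,1)
step 4 (P CAS): counter=10 r=(9,0) succ=(1,0) retry=(0,1)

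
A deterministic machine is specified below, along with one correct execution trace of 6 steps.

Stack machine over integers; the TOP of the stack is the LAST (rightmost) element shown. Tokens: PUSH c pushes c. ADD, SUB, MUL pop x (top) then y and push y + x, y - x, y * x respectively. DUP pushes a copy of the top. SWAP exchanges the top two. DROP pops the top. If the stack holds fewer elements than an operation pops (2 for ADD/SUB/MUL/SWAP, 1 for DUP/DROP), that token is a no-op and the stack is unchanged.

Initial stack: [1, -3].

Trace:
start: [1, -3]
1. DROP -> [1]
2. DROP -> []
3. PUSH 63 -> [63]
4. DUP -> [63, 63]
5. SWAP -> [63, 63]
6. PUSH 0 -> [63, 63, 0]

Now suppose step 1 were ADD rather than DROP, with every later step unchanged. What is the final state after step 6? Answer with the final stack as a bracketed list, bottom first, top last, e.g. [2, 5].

(re-executing from step 1 with the substitution; state before step 1: [1, -3])
1. ADD -> [-2]
2. DROP -> []
3. PUSH 63 -> [63]
4. DUP -> [63, 63]
5. SWAP -> [63, 63]
6. PUSH 0 -> [63, 63, 0]

[63, 63, 0]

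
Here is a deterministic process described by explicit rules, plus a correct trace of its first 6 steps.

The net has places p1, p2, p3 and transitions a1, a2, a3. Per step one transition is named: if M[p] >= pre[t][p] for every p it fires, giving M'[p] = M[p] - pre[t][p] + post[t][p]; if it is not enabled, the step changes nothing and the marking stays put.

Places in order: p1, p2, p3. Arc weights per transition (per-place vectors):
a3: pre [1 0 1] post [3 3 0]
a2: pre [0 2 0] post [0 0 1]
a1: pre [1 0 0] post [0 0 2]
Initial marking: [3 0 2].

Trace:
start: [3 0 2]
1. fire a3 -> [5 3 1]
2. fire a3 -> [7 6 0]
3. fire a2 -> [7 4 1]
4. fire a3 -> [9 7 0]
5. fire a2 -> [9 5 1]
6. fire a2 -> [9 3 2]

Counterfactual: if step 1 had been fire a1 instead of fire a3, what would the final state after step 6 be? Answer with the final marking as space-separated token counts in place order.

(re-executing from step 1 with the substitution; state before step 1: [3 0 2])
1. fire a1 -> [2 0 4]
2. fire a3 -> [4 3 3]
3. fire a2 -> [4 1 4]
4. fire a3 -> [6 4 3]
5. fire a2 -> [6 2 4]
6. fire a2 -> [6 0 5]

6 0 5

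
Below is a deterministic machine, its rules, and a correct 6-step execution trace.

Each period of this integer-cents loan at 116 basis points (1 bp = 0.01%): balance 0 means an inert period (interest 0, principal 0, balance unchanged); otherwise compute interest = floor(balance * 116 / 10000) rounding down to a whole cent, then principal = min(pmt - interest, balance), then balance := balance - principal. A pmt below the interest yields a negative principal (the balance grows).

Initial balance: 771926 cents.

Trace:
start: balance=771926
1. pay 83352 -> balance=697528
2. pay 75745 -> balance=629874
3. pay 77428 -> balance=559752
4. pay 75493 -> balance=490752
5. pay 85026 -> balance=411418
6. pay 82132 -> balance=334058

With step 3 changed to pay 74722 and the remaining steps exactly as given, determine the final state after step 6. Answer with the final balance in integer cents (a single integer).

(re-executing from step 3 with the substitution; state before step 3: balance=629874)
3. pay 74722 -> balance=562458
4. pay 75493 -> balance=493489
5. pay 85026 -> balance=414187
6. pay 82132 -> balance=336859

336859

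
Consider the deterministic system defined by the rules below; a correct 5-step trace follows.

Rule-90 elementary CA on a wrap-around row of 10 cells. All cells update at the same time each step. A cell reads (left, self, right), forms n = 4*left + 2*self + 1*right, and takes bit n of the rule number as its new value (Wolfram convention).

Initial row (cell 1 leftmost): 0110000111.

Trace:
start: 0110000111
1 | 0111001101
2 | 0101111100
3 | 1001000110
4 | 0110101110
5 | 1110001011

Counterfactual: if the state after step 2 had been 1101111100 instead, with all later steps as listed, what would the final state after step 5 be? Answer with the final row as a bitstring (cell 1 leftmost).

1011001110

state after step 2 := 1101111100
3 | 1101000111
4 | 0100101100
5 | 1011001110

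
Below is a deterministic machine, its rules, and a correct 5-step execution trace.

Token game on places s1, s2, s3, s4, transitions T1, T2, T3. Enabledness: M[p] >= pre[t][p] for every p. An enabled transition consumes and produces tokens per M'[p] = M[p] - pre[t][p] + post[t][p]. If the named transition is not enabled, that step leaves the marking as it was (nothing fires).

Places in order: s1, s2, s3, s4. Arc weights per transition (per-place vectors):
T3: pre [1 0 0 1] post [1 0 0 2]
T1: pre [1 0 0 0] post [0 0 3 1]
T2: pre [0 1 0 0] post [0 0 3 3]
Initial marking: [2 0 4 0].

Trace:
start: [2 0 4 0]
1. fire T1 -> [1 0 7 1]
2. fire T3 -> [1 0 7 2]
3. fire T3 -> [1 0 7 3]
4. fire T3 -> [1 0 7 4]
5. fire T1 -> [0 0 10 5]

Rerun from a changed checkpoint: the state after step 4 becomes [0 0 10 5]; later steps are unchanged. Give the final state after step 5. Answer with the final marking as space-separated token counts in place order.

state after step 4 := [0 0 10 5]
5. fire T1 -> [0 0 10 5]

0 0 10 5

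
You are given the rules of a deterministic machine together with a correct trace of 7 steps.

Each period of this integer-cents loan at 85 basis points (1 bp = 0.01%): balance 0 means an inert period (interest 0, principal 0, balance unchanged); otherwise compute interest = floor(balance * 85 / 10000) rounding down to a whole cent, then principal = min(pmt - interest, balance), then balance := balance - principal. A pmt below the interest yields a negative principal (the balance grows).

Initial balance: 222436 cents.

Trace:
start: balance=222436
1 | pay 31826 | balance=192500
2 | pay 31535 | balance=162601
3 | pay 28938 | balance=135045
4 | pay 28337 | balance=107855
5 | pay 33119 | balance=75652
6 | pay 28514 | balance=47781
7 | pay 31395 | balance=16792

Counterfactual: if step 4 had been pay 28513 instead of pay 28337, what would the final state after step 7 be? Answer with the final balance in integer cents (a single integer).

16611

(re-executing from step 4 with the substitution; state before step 4: balance=135045)
4 | pay 28513 | balance=107679
5 | pay 33119 | balance=75475
6 | pay 28514 | balance=47602
7 | pay 31395 | balance=16611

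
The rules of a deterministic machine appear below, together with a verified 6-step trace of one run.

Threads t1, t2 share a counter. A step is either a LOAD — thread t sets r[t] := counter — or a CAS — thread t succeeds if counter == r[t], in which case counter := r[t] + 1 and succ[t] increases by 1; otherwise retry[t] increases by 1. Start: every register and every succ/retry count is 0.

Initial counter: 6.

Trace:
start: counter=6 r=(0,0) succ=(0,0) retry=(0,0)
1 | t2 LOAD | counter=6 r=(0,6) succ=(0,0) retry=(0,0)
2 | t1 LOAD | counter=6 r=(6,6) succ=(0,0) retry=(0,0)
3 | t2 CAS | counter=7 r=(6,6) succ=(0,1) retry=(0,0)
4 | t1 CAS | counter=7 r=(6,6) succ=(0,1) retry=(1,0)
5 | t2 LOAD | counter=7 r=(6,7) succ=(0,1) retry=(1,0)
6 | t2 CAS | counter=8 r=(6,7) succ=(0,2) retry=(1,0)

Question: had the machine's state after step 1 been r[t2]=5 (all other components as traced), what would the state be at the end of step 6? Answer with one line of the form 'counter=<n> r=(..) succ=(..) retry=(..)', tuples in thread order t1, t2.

counter=8 r=(6,7) succ=(1,1) retry=(0,1)

state after step 1 := counter=6 r=(0,5) succ=(0,0) retry=(0,0)
2 | t1 LOAD | counter=6 r=(6,5) succ=(0,0) retry=(0,0)
3 | t2 CAS | counter=6 r=(6,5) succ=(0,0) retry=(0,1)
4 | t1 CAS | counter=7 r=(6,5) succ=(1,0) retry=(0,1)
5 | t2 LOAD | counter=7 r=(6,7) succ=(1,0) retry=(0,1)
6 | t2 CAS | counter=8 r=(6,7) succ=(1,1) retry=(0,1)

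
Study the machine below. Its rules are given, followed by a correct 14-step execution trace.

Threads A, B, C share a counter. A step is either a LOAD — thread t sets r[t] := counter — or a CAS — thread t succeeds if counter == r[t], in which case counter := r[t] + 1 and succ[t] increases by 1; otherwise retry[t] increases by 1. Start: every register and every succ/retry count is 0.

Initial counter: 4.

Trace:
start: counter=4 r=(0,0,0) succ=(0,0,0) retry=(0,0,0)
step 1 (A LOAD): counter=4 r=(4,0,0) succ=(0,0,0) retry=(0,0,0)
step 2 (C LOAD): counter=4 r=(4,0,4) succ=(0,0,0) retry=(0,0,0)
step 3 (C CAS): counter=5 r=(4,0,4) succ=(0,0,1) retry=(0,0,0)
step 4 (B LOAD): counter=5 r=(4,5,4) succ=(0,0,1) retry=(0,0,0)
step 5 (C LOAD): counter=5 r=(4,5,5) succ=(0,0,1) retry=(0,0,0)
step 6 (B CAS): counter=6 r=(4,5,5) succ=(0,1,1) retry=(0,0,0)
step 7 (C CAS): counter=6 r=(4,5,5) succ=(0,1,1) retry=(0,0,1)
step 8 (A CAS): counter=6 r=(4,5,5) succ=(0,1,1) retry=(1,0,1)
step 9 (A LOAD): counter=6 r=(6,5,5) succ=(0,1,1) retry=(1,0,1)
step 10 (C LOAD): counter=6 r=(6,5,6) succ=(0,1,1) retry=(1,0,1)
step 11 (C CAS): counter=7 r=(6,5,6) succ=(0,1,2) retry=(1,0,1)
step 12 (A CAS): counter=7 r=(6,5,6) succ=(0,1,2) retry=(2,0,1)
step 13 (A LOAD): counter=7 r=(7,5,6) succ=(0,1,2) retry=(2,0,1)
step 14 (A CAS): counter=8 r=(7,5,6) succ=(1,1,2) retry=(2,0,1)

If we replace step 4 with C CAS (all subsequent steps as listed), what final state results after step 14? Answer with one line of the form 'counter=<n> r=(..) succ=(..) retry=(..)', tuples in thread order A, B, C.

counter=8 r=(7,0,6) succ=(1,0,3) retry=(2,1,1)

(re-executing from step 4 with the substitution; state before step 4: counter=5 r=(4,0,4) succ=(0,0,1) retry=(0,0,0))
step 4 (C CAS): counter=5 r=(4,0,4) succ=(0,0,1) retry=(0,0,1)
step 5 (C LOAD): counter=5 r=(4,0,5) succ=(0,0,1) retry=(0,0,1)
step 6 (B CAS): counter=5 r=(4,0,5) succ=(0,0,1) retry=(0,1,1)
step 7 (C CAS): counter=6 r=(4,0,5) succ=(0,0,2) retry=(0,1,1)
step 8 (A CAS): counter=6 r=(4,0,5) succ=(0,0,2) retry=(1,1,1)
step 9 (A LOAD): counter=6 r=(6,0,5) succ=(0,0,2) retry=(1,1,1)
step 10 (C LOAD): counter=6 r=(6,0,6) succ=(0,0,2) retry=(1,1,1)
step 11 (C CAS): counter=7 r=(6,0,6) succ=(0,0,3) retry=(1,1,1)
step 12 (A CAS): counter=7 r=(6,0,6) succ=(0,0,3) retry=(2,1,1)
step 13 (A LOAD): counter=7 r=(7,0,6) succ=(0,0,3) retry=(2,1,1)
step 14 (A CAS): counter=8 r=(7,0,6) succ=(1,0,3) retry=(2,1,1)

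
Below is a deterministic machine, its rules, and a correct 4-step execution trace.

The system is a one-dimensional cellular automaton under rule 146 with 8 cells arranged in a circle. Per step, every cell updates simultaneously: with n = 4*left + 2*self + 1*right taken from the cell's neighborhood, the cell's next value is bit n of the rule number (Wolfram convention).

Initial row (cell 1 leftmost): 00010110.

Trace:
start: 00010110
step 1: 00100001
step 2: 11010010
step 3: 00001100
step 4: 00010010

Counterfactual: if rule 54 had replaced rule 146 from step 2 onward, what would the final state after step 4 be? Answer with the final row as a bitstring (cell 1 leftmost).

(re-executing steps 2..4 under rule 54; state before step 2: 00100001)
step 2: 11110011
step 3: 00001100
step 4: 00010010

00010010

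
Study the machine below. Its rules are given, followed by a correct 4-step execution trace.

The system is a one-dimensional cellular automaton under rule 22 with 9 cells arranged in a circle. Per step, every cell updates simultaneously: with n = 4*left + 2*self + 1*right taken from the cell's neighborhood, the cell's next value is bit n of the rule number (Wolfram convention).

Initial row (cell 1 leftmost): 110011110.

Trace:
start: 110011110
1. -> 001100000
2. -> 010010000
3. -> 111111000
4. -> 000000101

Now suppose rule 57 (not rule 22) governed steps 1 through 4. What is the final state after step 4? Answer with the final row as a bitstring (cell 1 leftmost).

010110101

(re-executing steps 1..4 under rule 57; state before step 1: 110011110)
1. -> 101010001
2. -> 010101101
3. -> 101011010
4. -> 010110101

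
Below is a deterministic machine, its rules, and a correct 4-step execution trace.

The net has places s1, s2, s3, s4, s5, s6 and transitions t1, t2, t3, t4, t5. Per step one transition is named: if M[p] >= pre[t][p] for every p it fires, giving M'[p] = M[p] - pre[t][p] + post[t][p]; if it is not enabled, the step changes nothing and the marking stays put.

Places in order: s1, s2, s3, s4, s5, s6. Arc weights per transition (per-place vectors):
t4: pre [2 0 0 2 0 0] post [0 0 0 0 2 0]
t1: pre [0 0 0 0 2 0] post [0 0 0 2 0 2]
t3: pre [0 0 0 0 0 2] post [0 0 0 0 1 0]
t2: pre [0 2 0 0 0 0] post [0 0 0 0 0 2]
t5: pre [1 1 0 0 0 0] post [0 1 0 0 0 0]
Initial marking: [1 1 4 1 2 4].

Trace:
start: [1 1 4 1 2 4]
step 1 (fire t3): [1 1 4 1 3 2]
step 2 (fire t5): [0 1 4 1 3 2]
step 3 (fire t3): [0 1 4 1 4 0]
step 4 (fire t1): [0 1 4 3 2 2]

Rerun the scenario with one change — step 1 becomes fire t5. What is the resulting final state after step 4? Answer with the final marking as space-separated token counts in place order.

(re-executing from step 1 with the substitution; state before step 1: [1 1 4 1 2 4])
step 1 (fire t5): [0 1 4 1 2 4]
step 2 (fire t5): [0 1 4 1 2 4]
step 3 (fire t3): [0 1 4 1 3 2]
step 4 (fire t1): [0 1 4 3 1 4]

0 1 4 3 1 4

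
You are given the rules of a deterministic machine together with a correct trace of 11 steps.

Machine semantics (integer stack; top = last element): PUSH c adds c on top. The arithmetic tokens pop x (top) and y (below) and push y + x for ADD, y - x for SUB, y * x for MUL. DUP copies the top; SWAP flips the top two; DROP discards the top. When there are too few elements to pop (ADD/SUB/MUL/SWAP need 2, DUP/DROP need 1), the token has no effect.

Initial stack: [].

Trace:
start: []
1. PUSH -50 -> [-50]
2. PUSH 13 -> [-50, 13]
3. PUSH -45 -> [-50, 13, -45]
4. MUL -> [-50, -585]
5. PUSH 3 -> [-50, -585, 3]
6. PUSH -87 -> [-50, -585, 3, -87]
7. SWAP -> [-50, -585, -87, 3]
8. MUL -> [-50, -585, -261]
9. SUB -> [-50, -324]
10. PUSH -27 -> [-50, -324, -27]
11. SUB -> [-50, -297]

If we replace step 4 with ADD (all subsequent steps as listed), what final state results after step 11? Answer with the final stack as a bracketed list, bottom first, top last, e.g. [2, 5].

(re-executing from step 4 with the substitution; state before step 4: [-50, 13, -45])
4. ADD -> [-50, -32]
5. PUSH 3 -> [-50, -32, 3]
6. PUSH -87 -> [-50, -32, 3, -87]
7. SWAP -> [-50, -32, -87, 3]
8. MUL -> [-50, -32, -261]
9. SUB -> [-50, 229]
10. PUSH -27 -> [-50, 229, -27]
11. SUB -> [-50, 256]

[-50, 256]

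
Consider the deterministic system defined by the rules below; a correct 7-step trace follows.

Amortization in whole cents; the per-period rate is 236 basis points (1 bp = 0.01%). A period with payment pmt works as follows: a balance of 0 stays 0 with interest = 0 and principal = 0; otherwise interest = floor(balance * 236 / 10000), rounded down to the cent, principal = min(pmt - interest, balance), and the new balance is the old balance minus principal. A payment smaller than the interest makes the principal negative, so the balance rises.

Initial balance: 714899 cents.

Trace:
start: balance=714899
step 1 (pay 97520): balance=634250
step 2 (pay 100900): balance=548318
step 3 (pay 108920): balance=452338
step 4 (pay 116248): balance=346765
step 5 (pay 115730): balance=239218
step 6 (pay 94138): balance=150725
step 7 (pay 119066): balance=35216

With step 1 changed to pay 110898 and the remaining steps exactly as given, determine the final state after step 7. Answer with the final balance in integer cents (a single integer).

(re-executing from step 1 with the substitution; state before step 1: balance=714899)
step 1 (pay 110898): balance=620872
step 2 (pay 100900): balance=534624
step 3 (pay 108920): balance=438321
step 4 (pay 116248): balance=332417
step 5 (pay 115730): balance=224532
step 6 (pay 94138): balance=135692
step 7 (pay 119066): balance=19828

19828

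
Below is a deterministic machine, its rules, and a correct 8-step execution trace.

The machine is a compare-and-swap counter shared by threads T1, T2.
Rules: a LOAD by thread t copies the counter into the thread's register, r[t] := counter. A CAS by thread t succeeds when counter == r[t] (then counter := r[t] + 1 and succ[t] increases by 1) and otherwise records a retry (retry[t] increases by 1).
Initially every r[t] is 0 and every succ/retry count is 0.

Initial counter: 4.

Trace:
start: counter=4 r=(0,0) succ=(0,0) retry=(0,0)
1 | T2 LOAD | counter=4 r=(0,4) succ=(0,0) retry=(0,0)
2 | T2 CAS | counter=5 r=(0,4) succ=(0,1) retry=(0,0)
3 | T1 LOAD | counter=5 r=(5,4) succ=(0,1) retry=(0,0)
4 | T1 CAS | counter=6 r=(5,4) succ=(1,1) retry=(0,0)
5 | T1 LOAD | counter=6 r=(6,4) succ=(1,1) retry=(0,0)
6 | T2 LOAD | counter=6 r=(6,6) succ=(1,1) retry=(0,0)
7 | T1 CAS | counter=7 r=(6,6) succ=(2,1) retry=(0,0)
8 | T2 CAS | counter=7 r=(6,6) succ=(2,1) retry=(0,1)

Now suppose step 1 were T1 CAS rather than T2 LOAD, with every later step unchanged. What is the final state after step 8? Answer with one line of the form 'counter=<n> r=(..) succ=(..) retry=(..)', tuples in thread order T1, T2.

(re-executing from step 1 with the substitution; state before step 1: counter=4 r=(0,0) succ=(0,0) retry=(0,0))
1 | T1 CAS | counter=4 r=(0,0) succ=(0,0) retry=(1,0)
2 | T2 CAS | counter=4 r=(0,0) succ=(0,0) retry=(1,1)
3 | T1 LOAD | counter=4 r=(4,0) succ=(0,0) retry=(1,1)
4 | T1 CAS | counter=5 r=(4,0) succ=(1,0) retry=(1,1)
5 | T1 LOAD | counter=5 r=(5,0) succ=(1,0) retry=(1,1)
6 | T2 LOAD | counter=5 r=(5,5) succ=(1,0) retry=(1,1)
7 | T1 CAS | counter=6 r=(5,5) succ=(2,0) retry=(1,1)
8 | T2 CAS | counter=6 r=(5,5) succ=(2,0) retry=(1,2)

counter=6 r=(5,5) succ=(2,0) retry=(1,2)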